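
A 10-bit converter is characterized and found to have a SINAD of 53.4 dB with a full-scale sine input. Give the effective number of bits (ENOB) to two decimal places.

ENOB = (SINAD − 1.76) / 6.02 = (53.4 − 1.76)/6.02 = 8.578.

8.58 bits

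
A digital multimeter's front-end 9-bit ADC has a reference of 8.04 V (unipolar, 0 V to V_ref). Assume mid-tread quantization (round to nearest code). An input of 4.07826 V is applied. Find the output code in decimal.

code 260

LSB = 8.04 V / 512 = 15.703 mV.
(4.07826 − 0) / 0.0157031 = 259.710 LSBs.
round(259.710) = 260.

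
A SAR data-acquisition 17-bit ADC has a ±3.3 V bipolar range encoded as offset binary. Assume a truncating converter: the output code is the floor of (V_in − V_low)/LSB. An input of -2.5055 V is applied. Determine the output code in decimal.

Full-scale span = 6.6 V; LSB = 6.6/2^17 = 50.35 µV.
(V_in − V_low)/LSB = (-2.5055 − (−3.3)) / 5.0354e-05 = 15778.288.
⌊·⌋(15778.288) = 15778.

code 15778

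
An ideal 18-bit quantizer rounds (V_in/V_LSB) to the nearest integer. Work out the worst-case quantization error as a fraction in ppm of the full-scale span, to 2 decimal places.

Rounding → worst-case error = ½ LSB = V_FS/2^19, so 1e+06/524288 = 1.90735 ppm of full scale.

1.91 ppm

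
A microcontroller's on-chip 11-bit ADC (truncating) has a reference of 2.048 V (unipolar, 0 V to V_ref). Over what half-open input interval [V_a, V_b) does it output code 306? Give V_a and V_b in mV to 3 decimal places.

[306.000 mV, 307.000 mV)

LSB = 2.048/2^11 = 1.000 mV.
V_a = V_low + 306·LSB = 0.306 V; V_b = V_low + 307·LSB = 0.307 V.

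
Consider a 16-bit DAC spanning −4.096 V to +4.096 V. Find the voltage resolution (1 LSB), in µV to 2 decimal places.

Full-scale span = 8.192 V.
LSB = 8.192 / 2^16 = 8.192 / 65536 = 0.000125 V = 125.00 µV.

125.00 µV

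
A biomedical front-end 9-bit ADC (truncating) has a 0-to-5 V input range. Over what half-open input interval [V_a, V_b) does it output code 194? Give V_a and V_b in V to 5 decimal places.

[1.89453 V, 1.90430 V)

LSB = 5/2^9 = 9.766 mV.
V_a = V_low + 194·LSB = 1.89453 V; V_b = V_low + 195·LSB = 1.9043 V.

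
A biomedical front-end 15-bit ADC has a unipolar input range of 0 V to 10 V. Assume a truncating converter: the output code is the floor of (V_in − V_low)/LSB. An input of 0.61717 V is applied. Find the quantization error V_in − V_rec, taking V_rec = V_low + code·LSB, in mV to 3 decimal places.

0.105 mV

LSB = 10/2^15 = 305.18 µV.
(V_in − V_low)/LSB = (0.61717 − 0)/0.000305176 = 2022.3427 → code 2022 (floor).
Code 2022 maps back to 0 + 2022×0.000305176 V = 0.61706543 V.
Error = 0.61717 − 0.61706543 = 0.00010457 V = 0.105 mV.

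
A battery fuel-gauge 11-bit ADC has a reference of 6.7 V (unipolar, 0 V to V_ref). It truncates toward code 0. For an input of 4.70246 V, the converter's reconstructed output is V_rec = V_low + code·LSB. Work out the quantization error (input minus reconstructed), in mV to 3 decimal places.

1.337 mV

One LSB is 6.7 V / 2048 = 3.271 mV.
Scaled input = 1437.4087 LSBs, so code = 1437.
Code 1437 maps back to 0 + 1437×0.00327148 V = 4.701123 V.
Difference: 0.00133695 V → 1.337 mV.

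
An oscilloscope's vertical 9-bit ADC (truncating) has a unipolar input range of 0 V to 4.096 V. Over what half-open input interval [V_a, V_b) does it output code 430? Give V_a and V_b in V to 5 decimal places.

[3.44000 V, 3.44800 V)

LSB = 4.096/2^9 = 8.000 mV.
V_a = V_low + 430·LSB = 3.44 V; V_b = V_low + 431·LSB = 3.448 V.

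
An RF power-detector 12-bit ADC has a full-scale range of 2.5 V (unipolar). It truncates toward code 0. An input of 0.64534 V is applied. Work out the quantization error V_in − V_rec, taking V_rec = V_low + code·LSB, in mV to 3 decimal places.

0.198 mV

Step size: 2.5 V ÷ 2^12 = 0.610 mV.
(0.64534 − 0)/0.000610352 = 1057.3251; ⌊·⌋ gives code 1057.
Code 1057 maps back to 0 + 1057×0.000610352 V = 0.6451416 V.
V_in − V_rec = 0.000198398 V = 0.198 mV.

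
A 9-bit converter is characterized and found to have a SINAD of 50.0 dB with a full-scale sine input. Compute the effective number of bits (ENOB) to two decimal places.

ENOB = (SINAD − 1.76) / 6.02 = (50.0 − 1.76)/6.02 = 8.013.

8.01 bits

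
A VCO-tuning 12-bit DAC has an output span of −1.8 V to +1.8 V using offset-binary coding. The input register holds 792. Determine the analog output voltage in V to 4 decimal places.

-1.1039 V

LSB = 3.6 V / 2^12 = 0.879 mV.
V_out = (−1.8) + 792 × 0.000878906 V = -1.10391 V.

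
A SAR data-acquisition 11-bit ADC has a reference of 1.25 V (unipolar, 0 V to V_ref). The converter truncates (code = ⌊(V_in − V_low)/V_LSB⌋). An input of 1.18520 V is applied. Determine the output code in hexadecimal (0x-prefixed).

With 2048 levels over 1.25 V, one step is 0.610 mV.
(1.18520 − 0) / 0.000610352 = 1941.832 LSBs.
So the output code is 1941.
In hexadecimal (0x-prefixed): 0x795.

code 0x795 (decimal 1941)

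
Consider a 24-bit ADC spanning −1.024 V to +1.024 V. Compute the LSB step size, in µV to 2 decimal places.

0.12 µV

Full-scale span = 2.048 V.
LSB = 2.048 / 2^24 = 2.048 / 16777216 = 1.2207e-07 V = 0.12 µV.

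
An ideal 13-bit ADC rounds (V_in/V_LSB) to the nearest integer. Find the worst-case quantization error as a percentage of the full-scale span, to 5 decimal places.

0.00610 %

Rounding → worst-case error = ½ LSB = V_FS/2^14, so 100/16384 = 0.00610352 % of full scale.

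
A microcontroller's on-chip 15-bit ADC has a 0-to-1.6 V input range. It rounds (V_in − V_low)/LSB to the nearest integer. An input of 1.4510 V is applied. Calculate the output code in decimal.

With 32768 levels over 1.6 V, one step is 48.83 µV.
(V_in − V_low)/LSB = (1.4510 − 0) / 4.88281e-05 = 29716.480.
So the output code is 29716.

code 29716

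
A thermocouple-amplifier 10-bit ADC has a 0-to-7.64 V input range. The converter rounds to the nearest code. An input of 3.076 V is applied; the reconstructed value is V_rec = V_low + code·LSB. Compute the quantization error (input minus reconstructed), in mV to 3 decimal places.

Step size: 7.64 V ÷ 2^10 = 7.461 mV.
Scaled input = 412.2806 LSBs, so code = 412.
Reconstructed: 3.0739062 V.
Error = 3.076 − 3.0739062 = 0.00209375 V = 2.094 mV.

2.094 mV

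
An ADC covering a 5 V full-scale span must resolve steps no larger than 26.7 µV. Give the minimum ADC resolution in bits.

Number of steps required ≥ 5 V / 26.7 µV = 187265.92.
Need 2^N ≥ 187265.92; 2^17 = 131072, 2^18 = 262144.
Minimum N = 18.

18 bits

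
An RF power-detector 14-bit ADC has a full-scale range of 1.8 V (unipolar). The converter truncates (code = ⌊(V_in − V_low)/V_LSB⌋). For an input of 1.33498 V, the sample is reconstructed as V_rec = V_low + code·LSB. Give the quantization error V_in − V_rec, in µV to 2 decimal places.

31.27 µV

Step size: 1.8 V ÷ 2^14 = 109.86 µV.
(V_in − V_low)/LSB = (1.33498 − 0)/0.000109863 = 12151.2846 → code 12151 (floor).
V_rec = 0 + 12151·0.000109863 = 1.3349487 V.
V_in − V_rec = 3.12695e-05 V = 31.27 µV.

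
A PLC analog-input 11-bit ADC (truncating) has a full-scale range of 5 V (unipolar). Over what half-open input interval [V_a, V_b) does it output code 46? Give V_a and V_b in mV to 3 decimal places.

[112.305 mV, 114.746 mV)

LSB = 5/2^11 = 2.441 mV.
V_a = V_low + 46·LSB = 0.112305 V; V_b = V_low + 47·LSB = 0.114746 V.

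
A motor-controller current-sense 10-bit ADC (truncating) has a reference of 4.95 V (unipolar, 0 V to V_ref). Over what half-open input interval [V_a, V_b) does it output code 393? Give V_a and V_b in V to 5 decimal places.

LSB = 4.95/2^10 = 4.834 mV.
V_a = V_low + 393·LSB = 1.89976 V; V_b = V_low + 394·LSB = 1.90459 V.

[1.89976 V, 1.90459 V)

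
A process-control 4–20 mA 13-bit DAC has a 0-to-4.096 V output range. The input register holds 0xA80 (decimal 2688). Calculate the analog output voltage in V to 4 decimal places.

1.3440 V

LSB = 4.096 V / 2^13 = 0.500 mV.
Code 0xA80 = 2688 decimal.
V_out = 0 + 2688 × 0.0005 V = 1.344 V.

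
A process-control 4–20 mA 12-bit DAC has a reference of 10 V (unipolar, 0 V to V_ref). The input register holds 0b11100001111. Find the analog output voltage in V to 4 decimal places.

4.4116 V

LSB = 10 V / 2^12 = 2.441 mV.
Code 0b11100001111 = 1807 decimal.
V_out = 0 + 1807 × 0.00244141 V = 4.41162 V.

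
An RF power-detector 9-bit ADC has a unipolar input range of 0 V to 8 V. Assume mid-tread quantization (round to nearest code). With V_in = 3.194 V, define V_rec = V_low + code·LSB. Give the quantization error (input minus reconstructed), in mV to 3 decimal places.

Step size: 8 V ÷ 2^9 = 15.625 mV.
(3.194 − 0)/0.015625 = 204.4160; round gives code 204.
Code 204 maps back to 0 + 204×0.015625 V = 3.1875 V.
Error = 3.194 − 3.1875 = 0.0065 V = 6.500 mV.

6.500 mV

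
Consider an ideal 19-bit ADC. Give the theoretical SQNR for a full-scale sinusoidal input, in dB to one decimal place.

116.1 dB

SNR ≈ 6.02·N + 1.76 dB = 6.02·19 + 1.76 = 116.14 dB.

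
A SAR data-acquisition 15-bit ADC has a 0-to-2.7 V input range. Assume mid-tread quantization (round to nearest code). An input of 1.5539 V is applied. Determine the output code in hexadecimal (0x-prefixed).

With 32768 levels over 2.7 V, one step is 82.40 µV.
(1.5539 − 0) / 8.23975e-05 = 18858.591 LSBs.
round(18858.591) = 18859.
In hexadecimal (0x-prefixed): 0x49AB.

code 0x49AB (decimal 18859)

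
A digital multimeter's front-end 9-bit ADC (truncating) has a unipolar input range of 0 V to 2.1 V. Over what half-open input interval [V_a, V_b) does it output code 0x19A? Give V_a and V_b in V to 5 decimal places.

[1.68164 V, 1.68574 V)

LSB = 2.1/2^9 = 4.102 mV.
Code 0x19A = 410 decimal.
V_a = V_low + 410·LSB = 1.68164 V; V_b = V_low + 411·LSB = 1.68574 V.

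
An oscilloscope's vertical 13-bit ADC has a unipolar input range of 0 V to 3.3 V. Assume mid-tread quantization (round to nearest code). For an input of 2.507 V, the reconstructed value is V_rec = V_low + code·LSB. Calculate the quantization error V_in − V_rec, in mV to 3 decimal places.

0.176 mV

One LSB is 3.3 V / 8192 = 402.83 µV.
(2.507 − 0)/0.000402832 = 6223.4376; round gives code 6223.
V_rec = 0 + 6223·0.000402832 = 2.5068237 V.
V_in − V_rec = 0.00017627 V = 0.176 mV.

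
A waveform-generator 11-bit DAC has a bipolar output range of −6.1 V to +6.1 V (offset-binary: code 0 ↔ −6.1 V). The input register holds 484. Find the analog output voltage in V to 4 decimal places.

LSB = 12.2 V / 2^11 = 5.957 mV.
V_out = (−6.1) + 484 × 0.00595703 V = -3.2168 V.

-3.2168 V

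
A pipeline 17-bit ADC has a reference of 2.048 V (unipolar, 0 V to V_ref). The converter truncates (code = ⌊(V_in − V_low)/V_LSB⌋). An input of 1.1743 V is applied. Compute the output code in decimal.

code 75155

LSB = 2.048 V / 131072 = 15.62 µV.
(V_in − V_low)/LSB = (1.1743 − 0) / 1.5625e-05 = 75155.200.
So the output code is 75155.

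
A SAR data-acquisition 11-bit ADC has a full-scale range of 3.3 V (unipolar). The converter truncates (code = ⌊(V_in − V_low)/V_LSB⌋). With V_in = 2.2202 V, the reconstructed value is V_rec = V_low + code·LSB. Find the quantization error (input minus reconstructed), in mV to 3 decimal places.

1.401 mV

LSB = 3.3/2^11 = 1.611 mV.
Scaled input = 1377.8696 LSBs, so code = 1377.
Code 1377 maps back to 0 + 1377×0.00161133 V = 2.2187988 V.
Error = 2.2202 − 2.2187988 = 0.00140117 V = 1.401 mV.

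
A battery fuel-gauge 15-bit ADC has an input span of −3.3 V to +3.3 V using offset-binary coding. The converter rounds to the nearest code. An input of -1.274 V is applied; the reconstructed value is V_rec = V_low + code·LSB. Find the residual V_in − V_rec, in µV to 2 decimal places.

One LSB is 6.6 V / 32768 = 201.42 µV.
(-1.274 − (−3.3))/0.000201416 = 10058.7830; round gives code 10059.
Reconstructed: -1.2739563 V.
Error = -1.274 − (−1.2739563) = -4.37012e-05 V = -43.70 µV.

-43.70 µV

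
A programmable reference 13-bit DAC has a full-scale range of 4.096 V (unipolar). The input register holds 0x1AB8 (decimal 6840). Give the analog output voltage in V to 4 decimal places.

LSB = 4.096 V / 2^13 = 0.500 mV.
Code 0x1AB8 = 6840 decimal.
V_out = 0 + 6840 × 0.0005 V = 3.42 V.

3.4200 V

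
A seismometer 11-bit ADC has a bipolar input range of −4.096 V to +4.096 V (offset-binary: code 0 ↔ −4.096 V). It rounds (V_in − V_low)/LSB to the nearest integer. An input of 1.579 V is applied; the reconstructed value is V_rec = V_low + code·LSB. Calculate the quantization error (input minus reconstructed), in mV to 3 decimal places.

-1.000 mV

Step size: 8.192 V ÷ 2^11 = 4.000 mV.
(V_in − V_low)/LSB = (1.579 − (−4.096))/0.004 = 1418.7500 → code 1419 (round).
V_rec = (−4.096) + 1419·0.004 = 1.58 V.
Difference: -0.001 V → -1.000 mV.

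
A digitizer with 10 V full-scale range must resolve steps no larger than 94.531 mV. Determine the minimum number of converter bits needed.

7 bits

Number of steps required ≥ 10 V / 94.531 mV = 105.79.
Need 2^N ≥ 105.79; 2^6 = 64, 2^7 = 128.
Minimum N = 7.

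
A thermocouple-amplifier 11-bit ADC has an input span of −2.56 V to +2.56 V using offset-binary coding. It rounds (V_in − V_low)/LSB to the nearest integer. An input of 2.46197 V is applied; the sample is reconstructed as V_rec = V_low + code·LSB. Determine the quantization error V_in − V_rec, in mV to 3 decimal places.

-0.530 mV

One LSB is 5.12 V / 2048 = 2.500 mV.
Scaled input = 2008.7880 LSBs, so code = 2009.
V_rec = (−2.56) + 2009·0.0025 = 2.4625 V.
Difference: -0.00053 V → -0.530 mV.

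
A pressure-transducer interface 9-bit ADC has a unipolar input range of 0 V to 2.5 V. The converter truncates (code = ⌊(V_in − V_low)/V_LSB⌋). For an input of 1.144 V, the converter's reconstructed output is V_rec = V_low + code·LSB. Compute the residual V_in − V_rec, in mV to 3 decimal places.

One LSB is 2.5 V / 512 = 4.883 mV.
Scaled input = 234.2912 LSBs, so code = 234.
Reconstructed: 1.1425781 V.
Difference: 0.00142187 V → 1.422 mV.

1.422 mV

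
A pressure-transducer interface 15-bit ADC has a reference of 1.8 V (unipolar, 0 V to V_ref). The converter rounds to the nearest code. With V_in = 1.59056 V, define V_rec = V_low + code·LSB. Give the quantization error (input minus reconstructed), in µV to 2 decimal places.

14.35 µV

Step size: 1.8 V ÷ 2^15 = 54.93 µV.
Scaled input = 28955.2612 LSBs, so code = 28955.
V_rec = 0 + 28955·5.49316e-05 = 1.5905457 V.
V_in − V_rec = 1.43457e-05 V = 14.35 µV.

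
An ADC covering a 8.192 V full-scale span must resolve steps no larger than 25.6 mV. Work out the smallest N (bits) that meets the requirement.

Number of steps required ≥ 8.192 V / 25.6 mV = 320.00.
Need 2^N ≥ 320.00; 2^8 = 256, 2^9 = 512.
Minimum N = 9.

9 bits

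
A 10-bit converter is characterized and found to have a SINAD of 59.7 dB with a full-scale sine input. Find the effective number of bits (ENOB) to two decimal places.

ENOB = (SINAD − 1.76) / 6.02 = (59.7 − 1.76)/6.02 = 9.625.

9.62 bits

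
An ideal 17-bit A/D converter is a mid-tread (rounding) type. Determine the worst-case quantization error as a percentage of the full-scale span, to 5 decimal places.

Rounding → worst-case error = ½ LSB = V_FS/2^18, so 100/262144 = 0.00038147 % of full scale.

0.00038 %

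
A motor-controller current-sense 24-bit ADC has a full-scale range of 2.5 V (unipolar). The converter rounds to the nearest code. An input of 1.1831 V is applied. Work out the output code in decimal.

code 7939650

With 16777216 levels over 2.5 V, one step is 0.15 µV.
Input sits at 7939649.700 steps above V_low.
Round → code 7939650.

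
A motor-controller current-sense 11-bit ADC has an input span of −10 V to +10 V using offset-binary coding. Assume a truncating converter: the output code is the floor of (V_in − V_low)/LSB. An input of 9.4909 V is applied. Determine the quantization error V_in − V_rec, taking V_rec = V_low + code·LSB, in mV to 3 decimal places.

8.478 mV

One LSB is 20 V / 2048 = 9.766 mV.
(9.4909 − (−10))/0.00976562 = 1995.8682; ⌊·⌋ gives code 1995.
V_rec = (−10) + 1995·0.00976562 = 9.4824219 V.
V_in − V_rec = 0.00847812 V = 8.478 mV.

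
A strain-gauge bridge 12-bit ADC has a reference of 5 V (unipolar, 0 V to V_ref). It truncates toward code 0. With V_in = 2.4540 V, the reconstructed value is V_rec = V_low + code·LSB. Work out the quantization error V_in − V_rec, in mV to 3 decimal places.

0.387 mV

LSB = 5/2^12 = 1.221 mV.
(2.4540 − 0)/0.0012207 = 2010.3168; ⌊·⌋ gives code 2010.
Reconstructed: 2.4536133 V.
Difference: 0.000386719 V → 0.387 mV.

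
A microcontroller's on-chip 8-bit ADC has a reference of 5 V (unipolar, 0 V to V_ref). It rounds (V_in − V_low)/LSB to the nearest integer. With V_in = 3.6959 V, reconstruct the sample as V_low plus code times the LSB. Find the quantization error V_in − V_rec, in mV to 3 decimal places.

One LSB is 5 V / 256 = 19.531 mV.
(V_in − V_low)/LSB = (3.6959 − 0)/0.0195312 = 189.2301 → code 189 (round).
V_rec = 0 + 189·0.0195312 = 3.6914062 V.
Difference: 0.00449375 V → 4.494 mV.

4.494 mV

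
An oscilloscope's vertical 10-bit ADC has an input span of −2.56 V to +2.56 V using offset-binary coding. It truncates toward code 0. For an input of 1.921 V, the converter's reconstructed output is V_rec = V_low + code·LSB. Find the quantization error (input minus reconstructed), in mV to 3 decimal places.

Step size: 5.12 V ÷ 2^10 = 5.000 mV.
(1.921 − (−2.56))/0.005 = 896.2000; ⌊·⌋ gives code 896.
Code 896 maps back to (−2.56) + 896×0.005 V = 1.92 V.
Difference: 0.001 V → 1.000 mV.

1.000 mV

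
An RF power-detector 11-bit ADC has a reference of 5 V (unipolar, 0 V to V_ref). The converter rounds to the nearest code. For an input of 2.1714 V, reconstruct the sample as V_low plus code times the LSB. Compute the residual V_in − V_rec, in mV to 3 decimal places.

0.990 mV

One LSB is 5 V / 2048 = 2.441 mV.
(2.1714 − 0)/0.00244141 = 889.4054; round gives code 889.
Reconstructed: 2.1704102 V.
V_in − V_rec = 0.000989844 V = 0.990 mV.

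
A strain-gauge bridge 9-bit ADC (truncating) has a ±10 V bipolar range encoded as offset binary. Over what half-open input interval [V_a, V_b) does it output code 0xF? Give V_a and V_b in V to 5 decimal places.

[-9.41406 V, -9.37500 V)

LSB = 20/2^9 = 39.062 mV.
Code 0xF = 15 decimal.
V_a = V_low + 15·LSB = -9.41406 V; V_b = V_low + 16·LSB = -9.375 V.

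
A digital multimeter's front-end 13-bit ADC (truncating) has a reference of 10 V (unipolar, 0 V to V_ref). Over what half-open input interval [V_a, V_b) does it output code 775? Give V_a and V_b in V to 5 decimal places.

[0.94604 V, 0.94727 V)

LSB = 10/2^13 = 1.221 mV.
V_a = V_low + 775·LSB = 0.946045 V; V_b = V_low + 776·LSB = 0.947266 V.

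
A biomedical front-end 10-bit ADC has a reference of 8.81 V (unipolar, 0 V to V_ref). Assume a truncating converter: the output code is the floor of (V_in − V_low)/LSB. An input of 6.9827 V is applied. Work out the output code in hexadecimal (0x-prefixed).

code 0x32B (decimal 811)

Full-scale span = 8.81 V; LSB = 8.81/2^10 = 8.604 mV.
(V_in − V_low)/LSB = (6.9827 − 0) / 0.00860352 = 811.610.
Floor → code 811.
In hexadecimal (0x-prefixed): 0x32B.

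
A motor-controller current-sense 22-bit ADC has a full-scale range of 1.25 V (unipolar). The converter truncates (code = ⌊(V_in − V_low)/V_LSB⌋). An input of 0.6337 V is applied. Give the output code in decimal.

With 4194304 levels over 1.25 V, one step is 0.30 µV.
(0.6337 − 0) / 2.98023e-07 = 2126344.356 LSBs.
⌊·⌋(2126344.356) = 2126344.

code 2126344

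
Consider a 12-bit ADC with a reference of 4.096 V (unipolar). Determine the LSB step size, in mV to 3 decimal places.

1.000 mV

Full-scale span = 4.096 V.
LSB = 4.096 / 2^12 = 4.096 / 4096 = 0.001 V = 1.000 mV.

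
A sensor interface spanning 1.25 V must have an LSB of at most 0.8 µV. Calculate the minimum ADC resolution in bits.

Number of steps required ≥ 1.25 V / 0.8 µV = 1562500.00.
Need 2^N ≥ 1562500.00; 2^20 = 1048576, 2^21 = 2097152.
Minimum N = 21.

21 bits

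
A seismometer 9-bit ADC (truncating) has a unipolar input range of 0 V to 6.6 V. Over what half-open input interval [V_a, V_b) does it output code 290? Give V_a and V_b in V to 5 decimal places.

LSB = 6.6/2^9 = 12.891 mV.
V_a = V_low + 290·LSB = 3.73828 V; V_b = V_low + 291·LSB = 3.75117 V.

[3.73828 V, 3.75117 V)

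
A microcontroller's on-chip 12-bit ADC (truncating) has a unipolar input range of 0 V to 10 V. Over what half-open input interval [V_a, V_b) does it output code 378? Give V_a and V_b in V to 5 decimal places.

[0.92285 V, 0.92529 V)

LSB = 10/2^12 = 2.441 mV.
V_a = V_low + 378·LSB = 0.922852 V; V_b = V_low + 379·LSB = 0.925293 V.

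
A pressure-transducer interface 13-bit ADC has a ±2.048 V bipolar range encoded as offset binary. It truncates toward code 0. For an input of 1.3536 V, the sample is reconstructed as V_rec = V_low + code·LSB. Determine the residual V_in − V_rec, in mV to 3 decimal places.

Step size: 4.096 V ÷ 2^13 = 0.500 mV.
(V_in − V_low)/LSB = (1.3536 − (−2.048))/0.0005 = 6803.2000 → code 6803 (floor).
V_rec = (−2.048) + 6803·0.0005 = 1.3535 V.
Error = 1.3536 − 1.3535 = 0.0001 V = 0.100 mV.

0.100 mV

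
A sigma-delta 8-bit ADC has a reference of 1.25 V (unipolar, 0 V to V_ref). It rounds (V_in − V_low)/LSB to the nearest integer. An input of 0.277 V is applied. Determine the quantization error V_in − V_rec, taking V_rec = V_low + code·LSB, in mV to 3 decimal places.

One LSB is 1.25 V / 256 = 4.883 mV.
(0.277 − 0)/0.00488281 = 56.7296; round gives code 57.
Code 57 maps back to 0 + 57×0.00488281 V = 0.27832031 V.
Error = 0.277 − 0.27832031 = -0.00132031 V = -1.320 mV.

-1.320 mV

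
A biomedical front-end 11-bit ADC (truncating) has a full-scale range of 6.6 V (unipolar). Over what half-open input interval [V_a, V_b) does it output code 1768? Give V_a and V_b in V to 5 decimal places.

[5.69766 V, 5.70088 V)

LSB = 6.6/2^11 = 3.223 mV.
V_a = V_low + 1768·LSB = 5.69766 V; V_b = V_low + 1769·LSB = 5.70088 V.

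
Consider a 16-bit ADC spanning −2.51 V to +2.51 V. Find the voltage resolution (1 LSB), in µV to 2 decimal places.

76.60 µV

Full-scale span = 5.02 V.
LSB = 5.02 / 2^16 = 5.02 / 65536 = 7.65991e-05 V = 76.60 µV.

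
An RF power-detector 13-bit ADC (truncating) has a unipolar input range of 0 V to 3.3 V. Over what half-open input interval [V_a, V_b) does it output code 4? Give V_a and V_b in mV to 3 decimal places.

LSB = 3.3/2^13 = 402.83 µV.
V_a = V_low + 4·LSB = 0.00161133 V; V_b = V_low + 5·LSB = 0.00201416 V.

[1.611 mV, 2.014 mV)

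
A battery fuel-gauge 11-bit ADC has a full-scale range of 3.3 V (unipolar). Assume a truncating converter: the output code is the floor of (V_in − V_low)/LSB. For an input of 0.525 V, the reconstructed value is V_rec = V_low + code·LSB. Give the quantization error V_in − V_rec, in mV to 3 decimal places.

1.318 mV

One LSB is 3.3 V / 2048 = 1.611 mV.
(V_in − V_low)/LSB = (0.525 − 0)/0.00161133 = 325.8182 → code 325 (floor).
Reconstructed: 0.52368164 V.
Difference: 0.00131836 V → 1.318 mV.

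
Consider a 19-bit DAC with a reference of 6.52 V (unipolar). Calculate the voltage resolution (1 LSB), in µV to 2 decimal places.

12.44 µV

Full-scale span = 6.52 V.
LSB = 6.52 / 2^19 = 6.52 / 524288 = 1.24359e-05 V = 12.44 µV.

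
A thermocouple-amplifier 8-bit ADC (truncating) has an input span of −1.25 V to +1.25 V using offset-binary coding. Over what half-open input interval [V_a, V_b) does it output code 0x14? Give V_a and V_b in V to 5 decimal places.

[-1.05469 V, -1.04492 V)

LSB = 2.5/2^8 = 9.766 mV.
Code 0x14 = 20 decimal.
V_a = V_low + 20·LSB = -1.05469 V; V_b = V_low + 21·LSB = -1.04492 V.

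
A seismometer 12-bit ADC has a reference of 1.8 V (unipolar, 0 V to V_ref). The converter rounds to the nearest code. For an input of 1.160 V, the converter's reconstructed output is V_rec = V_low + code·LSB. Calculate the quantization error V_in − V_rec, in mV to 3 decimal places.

Step size: 1.8 V ÷ 2^12 = 439.45 µV.
(1.160 − 0)/0.000439453 = 2639.6444; round gives code 2640.
V_rec = 0 + 2640·0.000439453 = 1.1601562 V.
Error = 1.160 − 1.1601562 = -0.00015625 V = -0.156 mV.

-0.156 mV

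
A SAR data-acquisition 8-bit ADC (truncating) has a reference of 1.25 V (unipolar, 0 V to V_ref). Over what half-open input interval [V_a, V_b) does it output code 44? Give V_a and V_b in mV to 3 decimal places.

LSB = 1.25/2^8 = 4.883 mV.
V_a = V_low + 44·LSB = 0.214844 V; V_b = V_low + 45·LSB = 0.219727 V.

[214.844 mV, 219.727 mV)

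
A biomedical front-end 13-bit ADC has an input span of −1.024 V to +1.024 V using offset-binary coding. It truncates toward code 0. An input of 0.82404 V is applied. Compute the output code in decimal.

LSB = 2.048 V / 8192 = 250.00 µV.
(0.82404 − (−1.024)) / 0.00025 = 7392.160 LSBs.
Floor → code 7392.

code 7392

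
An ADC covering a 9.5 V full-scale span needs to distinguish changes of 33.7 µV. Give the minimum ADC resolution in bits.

19 bits

Number of steps required ≥ 9.5 V / 33.7 µV = 281899.11.
Need 2^N ≥ 281899.11; 2^18 = 262144, 2^19 = 524288.
Minimum N = 19.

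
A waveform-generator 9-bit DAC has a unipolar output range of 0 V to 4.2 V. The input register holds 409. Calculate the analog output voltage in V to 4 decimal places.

LSB = 4.2 V / 2^9 = 8.203 mV.
V_out = 0 + 409 × 0.00820313 V = 3.35508 V.

3.3551 V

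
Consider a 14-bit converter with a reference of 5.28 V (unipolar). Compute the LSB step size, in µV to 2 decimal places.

Full-scale span = 5.28 V.
LSB = 5.28 / 2^14 = 5.28 / 16384 = 0.000322266 V = 322.27 µV.

322.27 µV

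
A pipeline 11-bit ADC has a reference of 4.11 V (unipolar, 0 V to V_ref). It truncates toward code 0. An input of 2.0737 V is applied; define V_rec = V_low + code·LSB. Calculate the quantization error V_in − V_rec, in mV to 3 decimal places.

One LSB is 4.11 V / 2048 = 2.007 mV.
Scaled input = 1033.3182 LSBs, so code = 1033.
Reconstructed: 2.0730615 V.
V_in − V_rec = 0.000638477 V = 0.638 mV.

0.638 mV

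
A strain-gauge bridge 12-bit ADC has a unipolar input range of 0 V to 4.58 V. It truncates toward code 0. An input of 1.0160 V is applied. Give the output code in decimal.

code 908

Full-scale span = 4.58 V; LSB = 4.58/2^12 = 1.118 mV.
(1.0160 − 0) / 0.00111816 = 908.632 LSBs.
Floor → code 908.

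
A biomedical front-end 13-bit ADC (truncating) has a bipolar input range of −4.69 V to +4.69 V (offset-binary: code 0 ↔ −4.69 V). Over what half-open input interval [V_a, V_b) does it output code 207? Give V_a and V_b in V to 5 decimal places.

LSB = 9.38/2^13 = 1.145 mV.
V_a = V_low + 207·LSB = -4.45298 V; V_b = V_low + 208·LSB = -4.45184 V.

[-4.45298 V, -4.45184 V)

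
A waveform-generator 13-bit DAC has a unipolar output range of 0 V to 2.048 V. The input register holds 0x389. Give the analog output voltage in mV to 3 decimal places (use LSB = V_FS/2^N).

226.250 mV

LSB = 2.048 V / 2^13 = 250.00 µV.
Code 0x389 = 905 decimal.
V_out = 0 + 905 × 0.00025 V = 0.22625 V.
= 226.250 mV.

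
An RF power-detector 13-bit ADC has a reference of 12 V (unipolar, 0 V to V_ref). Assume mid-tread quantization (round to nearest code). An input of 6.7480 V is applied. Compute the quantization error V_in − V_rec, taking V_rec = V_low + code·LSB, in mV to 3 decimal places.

One LSB is 12 V / 8192 = 1.465 mV.
(V_in − V_low)/LSB = (6.7480 − 0)/0.00146484 = 4606.6347 → code 4607 (round).
V_rec = 0 + 4607·0.00146484 = 6.7485352 V.
Difference: -0.000535156 V → -0.535 mV.

-0.535 mV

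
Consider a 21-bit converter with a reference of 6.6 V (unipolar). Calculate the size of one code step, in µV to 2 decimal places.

Full-scale span = 6.6 V.
LSB = 6.6 / 2^21 = 6.6 / 2097152 = 3.14713e-06 V = 3.15 µV.

3.15 µV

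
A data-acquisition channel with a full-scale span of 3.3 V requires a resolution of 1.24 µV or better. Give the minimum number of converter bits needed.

Number of steps required ≥ 3.3 V / 1.24 µV = 2661290.32.
Need 2^N ≥ 2661290.32; 2^21 = 2097152, 2^22 = 4194304.
Minimum N = 22.

22 bits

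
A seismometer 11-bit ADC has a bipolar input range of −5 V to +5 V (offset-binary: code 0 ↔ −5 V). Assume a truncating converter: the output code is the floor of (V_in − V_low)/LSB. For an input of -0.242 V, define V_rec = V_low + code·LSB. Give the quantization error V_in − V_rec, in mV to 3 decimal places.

Step size: 10 V ÷ 2^11 = 4.883 mV.
(V_in − V_low)/LSB = (-0.242 − (−5))/0.00488281 = 974.4384 → code 974 (floor).
Code 974 maps back to (−5) + 974×0.00488281 V = -0.24414062 V.
V_in − V_rec = 0.00214063 V = 2.141 mV.

2.141 mV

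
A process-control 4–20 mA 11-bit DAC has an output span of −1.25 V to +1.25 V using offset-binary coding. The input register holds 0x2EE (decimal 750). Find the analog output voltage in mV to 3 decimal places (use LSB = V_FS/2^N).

-334.473 mV

LSB = 2.5 V / 2^11 = 1.221 mV.
Code 0x2EE = 750 decimal.
V_out = (−1.25) + 750 × 0.0012207 V = -0.334473 V.
= -334.473 mV.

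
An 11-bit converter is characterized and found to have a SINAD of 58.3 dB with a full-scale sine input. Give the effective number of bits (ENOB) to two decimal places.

9.39 bits

ENOB = (SINAD − 1.76) / 6.02 = (58.3 − 1.76)/6.02 = 9.392.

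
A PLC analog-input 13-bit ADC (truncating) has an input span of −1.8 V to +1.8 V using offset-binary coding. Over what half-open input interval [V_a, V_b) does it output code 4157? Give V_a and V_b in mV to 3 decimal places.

[26.807 mV, 27.246 mV)

LSB = 3.6/2^13 = 439.45 µV.
V_a = V_low + 4157·LSB = 0.0268066 V; V_b = V_low + 4158·LSB = 0.0272461 V.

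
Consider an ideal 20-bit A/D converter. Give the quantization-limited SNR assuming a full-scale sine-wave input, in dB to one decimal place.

122.2 dB

SNR ≈ 6.02·N + 1.76 dB = 6.02·20 + 1.76 = 122.16 dB.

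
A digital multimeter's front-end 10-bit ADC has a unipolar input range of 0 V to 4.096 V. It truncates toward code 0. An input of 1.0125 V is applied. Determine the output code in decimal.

code 253

With 1024 levels over 4.096 V, one step is 4.000 mV.
(1.0125 − 0) / 0.004 = 253.125 LSBs.
Floor → code 253.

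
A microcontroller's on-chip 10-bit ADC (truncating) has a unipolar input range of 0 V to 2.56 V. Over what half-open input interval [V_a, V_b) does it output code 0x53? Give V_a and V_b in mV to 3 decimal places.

[207.500 mV, 210.000 mV)

LSB = 2.56/2^10 = 2.500 mV.
Code 0x53 = 83 decimal.
V_a = V_low + 83·LSB = 0.2075 V; V_b = V_low + 84·LSB = 0.21 V.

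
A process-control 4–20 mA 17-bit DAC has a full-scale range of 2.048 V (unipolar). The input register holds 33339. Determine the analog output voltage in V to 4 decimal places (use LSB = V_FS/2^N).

0.5209 V

LSB = 2.048 V / 2^17 = 15.62 µV.
V_out = 0 + 33339 × 1.5625e-05 V = 0.520922 V.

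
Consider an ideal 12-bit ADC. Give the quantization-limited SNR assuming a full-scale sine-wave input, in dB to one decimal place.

74.0 dB

SNR ≈ 6.02·N + 1.76 dB = 6.02·12 + 1.76 = 74.00 dB.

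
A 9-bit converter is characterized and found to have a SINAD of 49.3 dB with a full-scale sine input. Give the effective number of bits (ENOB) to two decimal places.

ENOB = (SINAD − 1.76) / 6.02 = (49.3 − 1.76)/6.02 = 7.897.

7.90 bits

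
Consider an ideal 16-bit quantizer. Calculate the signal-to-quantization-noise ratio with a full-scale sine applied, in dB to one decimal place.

SNR ≈ 6.02·N + 1.76 dB = 6.02·16 + 1.76 = 98.08 dB.

98.1 dB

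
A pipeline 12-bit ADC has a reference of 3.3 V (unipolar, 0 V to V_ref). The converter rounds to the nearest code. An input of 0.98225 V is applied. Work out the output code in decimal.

code 1219

With 4096 levels over 3.3 V, one step is 0.806 mV.
(V_in − V_low)/LSB = (0.98225 − 0) / 0.000805664 = 1219.181.
So the output code is 1219.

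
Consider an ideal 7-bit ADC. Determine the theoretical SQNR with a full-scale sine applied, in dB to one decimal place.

SNR ≈ 6.02·N + 1.76 dB = 6.02·7 + 1.76 = 43.90 dB.

43.9 dB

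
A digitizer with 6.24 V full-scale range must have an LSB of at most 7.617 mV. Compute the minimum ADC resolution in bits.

Number of steps required ≥ 6.24 V / 7.617 mV = 819.22.
Need 2^N ≥ 819.22; 2^9 = 512, 2^10 = 1024.
Minimum N = 10.

10 bits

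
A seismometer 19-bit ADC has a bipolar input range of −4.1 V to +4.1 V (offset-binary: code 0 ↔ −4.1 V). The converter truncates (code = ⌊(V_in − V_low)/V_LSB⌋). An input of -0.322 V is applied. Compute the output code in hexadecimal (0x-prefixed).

With 524288 levels over 8.2 V, one step is 15.64 µV.
(V_in − V_low)/LSB = (-0.322 − (−4.1)) / 1.56403e-05 = 241556.105.
So the output code is 241556.
In hexadecimal (0x-prefixed): 0x3AF94.

code 0x3AF94 (decimal 241556)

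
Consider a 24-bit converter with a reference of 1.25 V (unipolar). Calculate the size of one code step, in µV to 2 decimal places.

0.07 µV

Full-scale span = 1.25 V.
LSB = 1.25 / 2^24 = 1.25 / 16777216 = 7.45058e-08 V = 0.07 µV.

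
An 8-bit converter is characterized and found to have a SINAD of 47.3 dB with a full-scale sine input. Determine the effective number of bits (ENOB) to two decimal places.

7.56 bits

ENOB = (SINAD − 1.76) / 6.02 = (47.3 − 1.76)/6.02 = 7.565.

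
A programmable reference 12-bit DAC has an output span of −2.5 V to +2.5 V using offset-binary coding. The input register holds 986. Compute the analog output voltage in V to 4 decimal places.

-1.2964 V

LSB = 5 V / 2^12 = 1.221 mV.
V_out = (−2.5) + 986 × 0.0012207 V = -1.29639 V.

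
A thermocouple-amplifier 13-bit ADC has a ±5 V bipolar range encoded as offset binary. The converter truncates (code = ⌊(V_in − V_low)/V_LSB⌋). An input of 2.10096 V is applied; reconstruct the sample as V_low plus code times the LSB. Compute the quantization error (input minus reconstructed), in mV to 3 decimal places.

Step size: 10 V ÷ 2^13 = 1.221 mV.
Scaled input = 5817.1064 LSBs, so code = 5817.
Reconstructed: 2.1008301 V.
Error = 2.10096 − 2.1008301 = 0.000129922 V = 0.130 mV.

0.130 mV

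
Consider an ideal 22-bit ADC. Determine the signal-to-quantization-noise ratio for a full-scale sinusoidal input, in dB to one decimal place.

SNR ≈ 6.02·N + 1.76 dB = 6.02·22 + 1.76 = 134.20 dB.

134.2 dB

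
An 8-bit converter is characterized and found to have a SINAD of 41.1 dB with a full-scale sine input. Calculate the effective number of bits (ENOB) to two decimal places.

ENOB = (SINAD − 1.76) / 6.02 = (41.1 − 1.76)/6.02 = 6.535.

6.53 bits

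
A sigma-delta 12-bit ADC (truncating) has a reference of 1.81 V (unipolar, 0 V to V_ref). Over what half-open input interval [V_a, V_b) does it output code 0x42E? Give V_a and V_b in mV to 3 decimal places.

LSB = 1.81/2^12 = 441.89 µV.
Code 0x42E = 1070 decimal.
V_a = V_low + 1070·LSB = 0.472827 V; V_b = V_low + 1071·LSB = 0.473269 V.

[472.827 mV, 473.269 mV)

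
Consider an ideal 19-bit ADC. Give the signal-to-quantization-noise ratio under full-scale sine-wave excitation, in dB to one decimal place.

116.1 dB

SNR ≈ 6.02·N + 1.76 dB = 6.02·19 + 1.76 = 116.14 dB.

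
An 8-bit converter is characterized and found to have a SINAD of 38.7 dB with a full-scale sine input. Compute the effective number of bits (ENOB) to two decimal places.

ENOB = (SINAD − 1.76) / 6.02 = (38.7 − 1.76)/6.02 = 6.136.

6.14 bits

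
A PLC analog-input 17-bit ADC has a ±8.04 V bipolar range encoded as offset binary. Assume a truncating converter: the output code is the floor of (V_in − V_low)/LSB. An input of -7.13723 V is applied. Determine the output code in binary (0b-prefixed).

LSB = 16.08 V / 131072 = 122.68 µV.
(V_in − V_low)/LSB = (-7.13723 − (−8.04)) / 0.000122681 = 7358.698.
So the output code is 7358.
In binary (0b-prefixed): 0b1110010111110.

code 0b1110010111110 (decimal 7358)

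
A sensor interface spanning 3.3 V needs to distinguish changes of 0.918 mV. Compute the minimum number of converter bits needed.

12 bits

Number of steps required ≥ 3.3 V / 0.918 mV = 3594.77.
Need 2^N ≥ 3594.77; 2^11 = 2048, 2^12 = 4096.
Minimum N = 12.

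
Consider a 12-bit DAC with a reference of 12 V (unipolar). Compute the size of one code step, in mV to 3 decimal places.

Full-scale span = 12 V.
LSB = 12 / 2^12 = 12 / 4096 = 0.00292969 V = 2.930 mV.

2.930 mV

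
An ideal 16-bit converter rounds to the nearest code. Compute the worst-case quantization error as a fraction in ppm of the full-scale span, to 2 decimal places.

7.63 ppm

Rounding → worst-case error = ½ LSB = V_FS/2^17, so 1e+06/131072 = 7.62939 ppm of full scale.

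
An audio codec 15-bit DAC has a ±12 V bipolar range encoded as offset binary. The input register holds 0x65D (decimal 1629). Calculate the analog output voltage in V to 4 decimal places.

LSB = 24 V / 2^15 = 0.732 mV.
Code 0x65D = 1629 decimal.
V_out = (−12) + 1629 × 0.000732422 V = -10.8069 V.

-10.8069 V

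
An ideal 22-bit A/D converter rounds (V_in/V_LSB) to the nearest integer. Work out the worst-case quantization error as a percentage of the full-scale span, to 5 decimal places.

Rounding → worst-case error = ½ LSB = V_FS/2^23, so 100/8388608 = 1.19209e-05 % of full scale.

0.00001 %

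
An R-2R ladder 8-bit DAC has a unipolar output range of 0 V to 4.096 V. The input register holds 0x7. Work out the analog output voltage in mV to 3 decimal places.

LSB = 4.096 V / 2^8 = 16.000 mV.
Code 0x7 = 7 decimal.
V_out = 0 + 7 × 0.016 V = 0.112 V.
= 112.000 mV.

112.000 mV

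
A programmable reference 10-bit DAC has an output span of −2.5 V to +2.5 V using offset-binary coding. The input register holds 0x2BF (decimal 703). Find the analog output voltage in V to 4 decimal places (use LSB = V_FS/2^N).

LSB = 5 V / 2^10 = 4.883 mV.
Code 0x2BF = 703 decimal.
V_out = (−2.5) + 703 × 0.00488281 V = 0.932617 V.

0.9326 V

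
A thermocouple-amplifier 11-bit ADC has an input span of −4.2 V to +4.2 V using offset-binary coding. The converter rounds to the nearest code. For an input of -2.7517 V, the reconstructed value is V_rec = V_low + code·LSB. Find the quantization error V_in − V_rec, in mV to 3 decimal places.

Step size: 8.4 V ÷ 2^11 = 4.102 mV.
(V_in − V_low)/LSB = (-2.7517 − (−4.2))/0.00410156 = 353.1093 → code 353 (round).
Code 353 maps back to (−4.2) + 353×0.00410156 V = -2.7521484 V.
V_in − V_rec = 0.000448437 V = 0.448 mV.

0.448 mV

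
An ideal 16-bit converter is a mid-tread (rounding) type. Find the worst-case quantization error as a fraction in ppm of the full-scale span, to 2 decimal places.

Rounding → worst-case error = ½ LSB = V_FS/2^17, so 1e+06/131072 = 7.62939 ppm of full scale.

7.63 ppm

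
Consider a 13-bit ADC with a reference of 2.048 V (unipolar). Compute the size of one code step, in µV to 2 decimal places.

Full-scale span = 2.048 V.
LSB = 2.048 / 2^13 = 2.048 / 8192 = 0.00025 V = 250.00 µV.

250.00 µV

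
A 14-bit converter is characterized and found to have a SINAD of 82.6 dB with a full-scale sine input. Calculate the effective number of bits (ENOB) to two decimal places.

ENOB = (SINAD − 1.76) / 6.02 = (82.6 − 1.76)/6.02 = 13.429.

13.43 bits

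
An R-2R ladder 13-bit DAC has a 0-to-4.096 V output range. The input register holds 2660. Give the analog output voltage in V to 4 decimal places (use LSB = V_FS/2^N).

LSB = 4.096 V / 2^13 = 0.500 mV.
V_out = 0 + 2660 × 0.0005 V = 1.33 V.

1.3300 V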